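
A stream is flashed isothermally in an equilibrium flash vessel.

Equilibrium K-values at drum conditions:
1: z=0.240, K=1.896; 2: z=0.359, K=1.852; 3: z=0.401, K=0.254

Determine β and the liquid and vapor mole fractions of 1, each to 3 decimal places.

Let β = V/F and solve Σ zᵢ(Kᵢ−1)/(1+β(Kᵢ−1)) = 0.
Feasibility: ΣzᵢKᵢ = 1.222, Σzᵢ/Kᵢ = 1.899 — both > 1, two phases present.
Newton–Raphson from β = 0.37:
  β = 0.370: g = -0.0191, g' = -0.685 → β = 0.342
Converged at β = 0.342.
Compositions from xᵢ = zᵢ/(1+β(Kᵢ−1)), yᵢ = Kᵢxᵢ:
  1: x = 0.184, y = 0.348
  2: x = 0.278, y = 0.515
  3: x = 0.538, y = 0.137

β = 0.342, x_1 = 0.184, y_1 = 0.348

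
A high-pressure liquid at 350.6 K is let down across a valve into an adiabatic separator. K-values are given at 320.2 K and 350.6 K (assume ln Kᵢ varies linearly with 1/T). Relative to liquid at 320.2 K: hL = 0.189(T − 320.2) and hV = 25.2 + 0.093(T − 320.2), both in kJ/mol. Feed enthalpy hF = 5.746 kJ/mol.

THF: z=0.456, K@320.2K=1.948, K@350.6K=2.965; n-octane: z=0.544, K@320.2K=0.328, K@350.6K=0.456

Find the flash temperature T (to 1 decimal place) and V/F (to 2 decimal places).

T = 324.8 K, V/F = 0.20

Adiabatic flash: solve Rachford–Rice at each trial T, then check hF = ψ·hV(T) + (1−ψ)·hL(T).
  T = 320.2 K: K = (1.948, 0.328), RR gives ψ = 0.105, H_out = 2.639 kJ/mol
  T = 350.6 K: K = (2.965, 0.456), RR gives ψ = 0.561, H_out = 18.254 kJ/mol
  T = 335.4 K: K = (2.426, 0.390), RR gives ψ = 0.366, H_out = 11.554 kJ/mol
  T = 327.8 K: K = (2.180, 0.358), RR gives ψ = 0.249, H_out = 7.537 kJ/mol
  T = 324.0 K: K = (2.062, 0.343), RR gives ψ = 0.182, H_out = 5.231 kJ/mol
  T = 325.9 K: K = (2.120, 0.351), RR gives ψ = 0.217, H_out = 6.415 kJ/mol
Linear interpolation between T = 324.0 (H_out = 5.231) and T = 325.9 (H_out = 6.415) on hF = 5.746 gives T ≈ 324.8 K, at which ψ = 0.20.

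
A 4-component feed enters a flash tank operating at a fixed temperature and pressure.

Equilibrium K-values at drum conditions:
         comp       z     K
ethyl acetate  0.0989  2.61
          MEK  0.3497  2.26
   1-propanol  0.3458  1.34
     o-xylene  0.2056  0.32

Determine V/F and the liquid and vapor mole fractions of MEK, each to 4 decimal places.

Material balance + equilibrium reduce to Σ zᵢ(Kᵢ−1)/(1+V/F(Kᵢ−1)) = 0.
g(0) = ΣzᵢKᵢ − 1 = 0.5776 and g(1) = 1 − Σzᵢ/Kᵢ = -0.0932, so a root lies in (0, 1).
Iterate (Newton) starting at V/F = 0.5:
  V/F = 0.5000: g = 0.24719, g' = -0.5351 → V/F = 0.9620
  V/F = 0.9620: g = -0.05397, g' = -0.9704 → V/F = 0.9063
  V/F = 0.9063: g = -0.00405, g' = -0.8325 → V/F = 0.9015
  V/F = 0.9015: g = -0.00002, g' = -0.8226 → V/F = 0.9014
Converged at V/F = 0.9014.
Compositions from xᵢ = zᵢ/(1+V/F(Kᵢ−1)), yᵢ = Kᵢxᵢ:
  ethyl acetate: x = 0.0403, y = 0.1053
  MEK: x = 0.1637, y = 0.3700
  1-propanol: x = 0.2647, y = 0.3547
  o-xylene: x = 0.5312, y = 0.1700

V/F = 0.9014, x_MEK = 0.1637, y_MEK = 0.3700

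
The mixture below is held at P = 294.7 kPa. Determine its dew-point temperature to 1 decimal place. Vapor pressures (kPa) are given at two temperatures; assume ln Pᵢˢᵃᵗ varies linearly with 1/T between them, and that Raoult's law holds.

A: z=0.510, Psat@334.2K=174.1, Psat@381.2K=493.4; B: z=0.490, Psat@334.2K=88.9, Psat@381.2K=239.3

T = 376.1 K

Dew-point temperature: Σzᵢ·P/Pᵢˢᵃᵗ(T) = 1. Interpolate ln Pᵢˢᵃᵗ = aᵢ + bᵢ/T.
  T = 334.2 K: ΣzᵢP/Pᵢˢᵃᵗ = 2.4876
  T = 381.2 K: ΣzᵢP/Pᵢˢᵃᵗ = 0.9081
  T = 357.7 K: ΣzᵢP/Pᵢˢᵃᵗ = 1.4539
  T = 369.4 K: ΣzᵢP/Pᵢˢᵃᵗ = 1.1416
  T = 375.3 K: ΣzᵢP/Pᵢˢᵃᵗ = 1.0163
  T = 378.2 K: ΣzᵢP/Pᵢˢᵃᵗ = 0.9611
  T = 376.8 K: ΣzᵢP/Pᵢˢᵃᵗ = 0.9873
Interpolating between 375.3 K and 376.8 K gives T ≈ 376.1 K.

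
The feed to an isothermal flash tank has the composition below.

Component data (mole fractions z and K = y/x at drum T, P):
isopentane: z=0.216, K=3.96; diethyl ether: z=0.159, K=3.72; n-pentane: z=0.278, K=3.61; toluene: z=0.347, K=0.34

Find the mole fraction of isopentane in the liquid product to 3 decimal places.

x_isopentane = 0.061

Rachford–Rice: g(β) = Σ zᵢ(Kᵢ−1)/(1+β(Kᵢ−1)) = 0.
Feasibility: ΣzᵢKᵢ = 2.568, Σzᵢ/Kᵢ = 1.195 — both > 1, two phases present.
Newton iteration, β⁰ = 0.6:
  β = 0.600: g = 0.2982, g' = -1.117 → β = 0.867
  β = 0.867: g = -0.0048, g' = -1.257 → β = 0.863
Converged at β = 0.863.
Compositions from xᵢ = zᵢ/(1+β(Kᵢ−1)), yᵢ = Kᵢxᵢ:
  isopentane: x = 0.061, y = 0.241
  diethyl ether: x = 0.047, y = 0.177
  n-pentane: x = 0.085, y = 0.309
  toluene: x = 0.806, y = 0.274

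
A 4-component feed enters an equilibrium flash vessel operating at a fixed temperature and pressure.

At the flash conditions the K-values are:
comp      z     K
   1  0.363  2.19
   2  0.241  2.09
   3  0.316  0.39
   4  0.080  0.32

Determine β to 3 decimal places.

β = 0.622

Newton–Raphson from β = 0.52:
  β = 0.520: g = 0.0680, g' = -0.654 → β = 0.624
  β = 0.624: g = -0.0016, g' = -0.689 → β = 0.622
Converged at β = 0.622.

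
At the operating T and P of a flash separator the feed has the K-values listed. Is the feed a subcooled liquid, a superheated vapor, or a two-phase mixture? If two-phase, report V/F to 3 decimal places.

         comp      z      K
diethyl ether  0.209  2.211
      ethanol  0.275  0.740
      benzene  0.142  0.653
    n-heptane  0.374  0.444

ΣzᵢKᵢ = 0.924; Σzᵢ/Kᵢ = 1.526.
Since ΣzᵢKᵢ < 1 the mixture is below its bubble point — single liquid phase.

subcooled liquid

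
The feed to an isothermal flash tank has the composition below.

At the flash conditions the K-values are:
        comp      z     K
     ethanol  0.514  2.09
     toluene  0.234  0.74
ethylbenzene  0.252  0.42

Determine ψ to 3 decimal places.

ψ = 0.694

Let ψ = V/F and solve Σ zᵢ(Kᵢ−1)/(1+ψ(Kᵢ−1)) = 0.
g(0) = ΣzᵢKᵢ − 1 = 0.353 and g(1) = 1 − Σzᵢ/Kᵢ = -0.162, so a root lies in (0, 1).
Newton–Raphson from ψ = 0.66:
  ψ = 0.660: g = 0.0156, g' = -0.452 → ψ = 0.694
Converged at ψ = 0.694.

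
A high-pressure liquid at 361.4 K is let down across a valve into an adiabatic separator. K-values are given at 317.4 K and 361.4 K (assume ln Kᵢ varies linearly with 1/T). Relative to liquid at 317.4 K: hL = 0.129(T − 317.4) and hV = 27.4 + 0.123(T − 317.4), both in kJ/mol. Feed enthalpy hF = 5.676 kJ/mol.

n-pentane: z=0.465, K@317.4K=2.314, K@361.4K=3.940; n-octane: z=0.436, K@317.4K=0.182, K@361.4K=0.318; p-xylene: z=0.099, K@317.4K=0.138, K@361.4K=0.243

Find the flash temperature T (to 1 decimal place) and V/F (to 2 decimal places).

Adiabatic flash: solve Rachford–Rice at each trial T, then check hF = ψ·hV(T) + (1−ψ)·hL(T).
  T = 317.4 K: K = (2.314, 0.182, 0.138), RR gives ψ = 0.156, H_out = 4.265 kJ/mol
  T = 361.4 K: K = (3.940, 0.318, 0.243), RR gives ψ = 0.486, H_out = 18.854 kJ/mol
  T = 339.4 K: K = (3.072, 0.245, 0.187), RR gives ψ = 0.349, H_out = 12.348 kJ/mol
  T = 328.4 K: K = (2.679, 0.212, 0.161), RR gives ψ = 0.265, H_out = 8.649 kJ/mol
  T = 322.9 K: K = (2.493, 0.197, 0.149), RR gives ψ = 0.214, H_out = 6.572 kJ/mol
  T = 320.1 K: K = (2.401, 0.189, 0.144), RR gives ψ = 0.186, H_out = 5.432 kJ/mol
  T = 321.5 K: K = (2.447, 0.193, 0.146), RR gives ψ = 0.200, H_out = 6.010 kJ/mol
Linear interpolation between T = 320.1 (H_out = 5.432) and T = 321.5 (H_out = 6.010) on hF = 5.676 gives T ≈ 320.7 K, at which ψ = 0.19.

T = 320.7 K, V/F = 0.19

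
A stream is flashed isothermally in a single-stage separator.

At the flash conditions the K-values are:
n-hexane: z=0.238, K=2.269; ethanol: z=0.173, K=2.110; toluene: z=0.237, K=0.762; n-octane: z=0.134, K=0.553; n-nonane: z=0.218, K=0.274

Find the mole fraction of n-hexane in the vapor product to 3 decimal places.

Newton iteration, V/F⁰ = 0.5:
  V/F = 0.500: g = -0.0814, g' = -0.576 → V/F = 0.359
  V/F = 0.359: g = -0.0022, g' = -0.554 → V/F = 0.355
Converged at V/F = 0.355.
Compositions from xᵢ = zᵢ/(1+V/F(Kᵢ−1)), yᵢ = Kᵢxᵢ:
  n-hexane: x = 0.164, y = 0.372
  ethanol: x = 0.124, y = 0.262
  toluene: x = 0.259, y = 0.197
  n-octane: x = 0.159, y = 0.088
  n-nonane: x = 0.294, y = 0.080

y_n-hexane = 0.372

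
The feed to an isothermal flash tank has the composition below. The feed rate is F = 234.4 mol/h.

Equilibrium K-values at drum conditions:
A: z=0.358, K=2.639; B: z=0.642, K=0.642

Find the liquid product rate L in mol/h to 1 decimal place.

L = 91.8 mol/h

Rachford–Rice: g(V/F) = Σ zᵢ(Kᵢ−1)/(1+V/F(Kᵢ−1)) = 0.
g(0) = ΣzᵢKᵢ − 1 = 0.357 and g(1) = 1 − Σzᵢ/Kᵢ = -0.136, so a root lies in (0, 1).
Binary case is linear: z₁(K₁−1)(1+V/F(K₂−1)) + z₂(K₂−1)(1+V/F(K₁−1)) = 0
⇒ V/F = [z₁(K₁−1)+z₂(K₂−1)] / [−(K₁−1)(K₂−1)] = 0.3569/0.5868 = 0.608
Then V = V/F·F = 0.6083·234.4 = 142.6 mol/h and L = F − V = 91.8 mol/h.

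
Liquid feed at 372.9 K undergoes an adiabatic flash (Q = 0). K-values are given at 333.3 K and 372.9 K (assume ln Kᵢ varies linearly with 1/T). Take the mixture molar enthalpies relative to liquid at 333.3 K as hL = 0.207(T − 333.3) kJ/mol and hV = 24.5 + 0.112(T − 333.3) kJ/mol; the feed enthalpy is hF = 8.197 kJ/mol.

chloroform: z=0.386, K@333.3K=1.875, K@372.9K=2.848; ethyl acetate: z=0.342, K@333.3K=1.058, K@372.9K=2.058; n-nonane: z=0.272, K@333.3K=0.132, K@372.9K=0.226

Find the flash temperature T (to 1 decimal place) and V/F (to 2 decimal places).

T = 336.4 K, V/F = 0.31

Adiabatic flash: solve Rachford–Rice at each trial T, then check hF = ψ·hV(T) + (1−ψ)·hL(T).
  T = 333.3 K: K = (1.875, 1.058, 0.132), RR gives ψ = 0.241, H_out = 5.902 kJ/mol
  T = 372.9 K: K = (2.848, 2.058, 0.226), RR gives ψ = 0.749, H_out = 23.732 kJ/mol
  T = 353.1 K: K = (2.338, 1.503, 0.175), RR gives ψ = 0.574, H_out = 17.077 kJ/mol
  T = 343.2 K: K = (2.100, 1.268, 0.153), RR gives ψ = 0.441, H_out = 12.437 kJ/mol
  T = 338.2 K: K = (1.985, 1.159, 0.142), RR gives ψ = 0.351, H_out = 9.450 kJ/mol
  T = 335.8 K: K = (1.931, 1.109, 0.137), RR gives ψ = 0.300, H_out = 7.800 kJ/mol
Linear interpolation between T = 335.8 (H_out = 7.800) and T = 338.2 (H_out = 9.450) on hF = 8.197 gives T ≈ 336.4 K, at which ψ = 0.31.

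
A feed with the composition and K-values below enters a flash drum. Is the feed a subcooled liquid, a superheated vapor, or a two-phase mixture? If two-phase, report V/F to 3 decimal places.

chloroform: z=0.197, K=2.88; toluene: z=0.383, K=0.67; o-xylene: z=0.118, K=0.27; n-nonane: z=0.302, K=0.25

subcooled liquid

ΣzᵢKᵢ = 0.931; Σzᵢ/Kᵢ = 2.285.
Since ΣzᵢKᵢ < 1 the mixture is below its bubble point — single liquid phase.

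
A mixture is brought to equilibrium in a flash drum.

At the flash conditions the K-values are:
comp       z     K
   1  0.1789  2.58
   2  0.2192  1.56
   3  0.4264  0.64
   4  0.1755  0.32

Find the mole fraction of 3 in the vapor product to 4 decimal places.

y_3 = 0.2993

Rachford–Rice: g(ψ) = Σ zᵢ(Kᵢ−1)/(1+ψ(Kᵢ−1)) = 0.
Feasibility: ΣzᵢKᵢ = 1.1326, Σzᵢ/Kᵢ = 1.4245 — both > 1, two phases present.
Newton–Raphson from ψ = 0.65:
  ψ = 0.6500: g = -0.18483, g' = -0.5005 → ψ = 0.2807
  ψ = 0.2807: g = -0.01635, g' = -0.4580 → ψ = 0.2450
  ψ = 0.2450: g = 0.00018, g' = -0.4686 → ψ = 0.2454
Converged at ψ = 0.2454.
Compositions from xᵢ = zᵢ/(1+ψ(Kᵢ−1)), yᵢ = Kᵢxᵢ:
  1: x = 0.1289, y = 0.3326
  2: x = 0.1927, y = 0.3006
  3: x = 0.4677, y = 0.2993
  4: x = 0.2106, y = 0.0674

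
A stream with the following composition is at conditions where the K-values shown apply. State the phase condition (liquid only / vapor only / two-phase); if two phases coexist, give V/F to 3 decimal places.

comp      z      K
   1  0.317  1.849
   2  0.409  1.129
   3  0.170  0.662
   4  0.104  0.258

two-phase, V/F = 0.648

ΣzᵢKᵢ = 1.187; Σzᵢ/Kᵢ = 1.194.
Both exceed 1, so a two-phase solution exists.
Let ψ = V/F and solve Σ zᵢ(Kᵢ−1)/(1+ψ(Kᵢ−1)) = 0.
Iterate (Newton) starting at ψ = 0.5:
  ψ = 0.500: g = 0.0467, g' = -0.291 → ψ = 0.660
  ψ = 0.660: g = -0.0041, g' = -0.352 → ψ = 0.648
Converged at ψ = 0.648.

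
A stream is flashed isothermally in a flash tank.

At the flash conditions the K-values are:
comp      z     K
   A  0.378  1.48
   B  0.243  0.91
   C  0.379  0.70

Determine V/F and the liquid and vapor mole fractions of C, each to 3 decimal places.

Rachford–Rice: g(V/F) = Σ zᵢ(Kᵢ−1)/(1+V/F(Kᵢ−1)) = 0.
Feasibility: ΣzᵢKᵢ = 1.046, Σzᵢ/Kᵢ = 1.064 — both > 1, two phases present.
Iterate (Newton) starting at V/F = 0.3:
  V/F = 0.300: g = 0.0112, g' = -0.110 → V/F = 0.402
  V/F = 0.402: g = 0.0001, g' = -0.107 → V/F = 0.403
Converged at V/F = 0.403.
Compositions from xᵢ = zᵢ/(1+V/F(Kᵢ−1)), yᵢ = Kᵢxᵢ:
  A: x = 0.317, y = 0.469
  B: x = 0.252, y = 0.229
  C: x = 0.431, y = 0.302

V/F = 0.403, x_C = 0.431, y_C = 0.302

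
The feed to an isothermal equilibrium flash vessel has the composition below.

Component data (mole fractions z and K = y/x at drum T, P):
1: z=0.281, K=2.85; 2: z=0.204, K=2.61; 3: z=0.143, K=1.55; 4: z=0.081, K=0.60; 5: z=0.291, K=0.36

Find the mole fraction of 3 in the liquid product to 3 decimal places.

Newton–Raphson from V/F = 0.43:
  V/F = 0.430: g = 0.2511, g' = -0.757 → V/F = 0.762
  V/F = 0.762: g = 0.0087, g' = -0.774 → V/F = 0.773
Converged at V/F = 0.773.
Compositions from xᵢ = zᵢ/(1+V/F(Kᵢ−1)), yᵢ = Kᵢxᵢ:
  1: x = 0.116, y = 0.330
  2: x = 0.091, y = 0.237
  3: x = 0.100, y = 0.156
  4: x = 0.117, y = 0.070
  5: x = 0.576, y = 0.207

x_3 = 0.100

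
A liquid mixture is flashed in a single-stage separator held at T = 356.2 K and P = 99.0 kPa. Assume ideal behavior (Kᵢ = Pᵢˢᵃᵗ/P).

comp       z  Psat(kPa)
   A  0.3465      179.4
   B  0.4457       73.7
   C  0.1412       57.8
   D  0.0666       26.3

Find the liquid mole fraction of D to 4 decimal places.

x_D = 0.0782

Raoult's law: Kᵢ = Pᵢˢᵃᵗ/P = Pᵢˢᵃᵗ/99.0.
  K_A = 179.4/99.0 = 1.812121, K_B = 73.7/99.0 = 0.744444, K_C = 57.8/99.0 = 0.583838, K_D = 26.3/99.0 = 0.265657
Rachford–Rice: g(ψ) = Σ zᵢ(Kᵢ−1)/(1+ψ(Kᵢ−1)) = 0.
Check two-phase: ΣzᵢKᵢ = 1.0598 > 1 and Σzᵢ/Kᵢ = 1.2825 > 1, so g(0) = 0.0598 > 0 and g(1) = -0.2825 < 0.
Iterate (Newton) starting at ψ = 0.5:
  ψ = 0.5000: g = -0.08194, g' = -0.2825 → ψ = 0.2100
  ψ = 0.2100: g = -0.00217, g' = -0.2789 → ψ = 0.2022
Converged at ψ = 0.2022.
Compositions from xᵢ = zᵢ/(1+ψ(Kᵢ−1)), yᵢ = Kᵢxᵢ:
  A: x = 0.2976, y = 0.5393
  B: x = 0.4700, y = 0.3499
  C: x = 0.1542, y = 0.0900
  D: x = 0.0782, y = 0.0208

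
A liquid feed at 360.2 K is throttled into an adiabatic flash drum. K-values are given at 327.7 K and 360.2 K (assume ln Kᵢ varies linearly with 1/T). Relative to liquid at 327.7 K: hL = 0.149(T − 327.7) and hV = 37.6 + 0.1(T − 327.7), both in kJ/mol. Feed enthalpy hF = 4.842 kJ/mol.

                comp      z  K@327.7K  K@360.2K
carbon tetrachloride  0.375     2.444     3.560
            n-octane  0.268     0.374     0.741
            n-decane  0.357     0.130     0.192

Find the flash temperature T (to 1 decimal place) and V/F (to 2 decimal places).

Adiabatic flash: solve Rachford–Rice at each trial T, then check hF = ψ·hV(T) + (1−ψ)·hL(T).
  T = 327.7 K: K = (2.444, 0.374, 0.130), RR gives ψ = 0.057, H_out = 2.127 kJ/mol
  T = 360.2 K: K = (3.560, 0.741, 0.192), RR gives ψ = 0.374, H_out = 18.316 kJ/mol
  T = 343.9 K: K = (2.974, 0.534, 0.159), RR gives ψ = 0.228, H_out = 10.796 kJ/mol
  T = 335.8 K: K = (2.703, 0.449, 0.144), RR gives ψ = 0.147, H_out = 6.693 kJ/mol
  T = 331.8 K: K = (2.573, 0.411, 0.137), RR gives ψ = 0.104, H_out = 4.512 kJ/mol
  T = 333.8 K: K = (2.637, 0.430, 0.141), RR gives ψ = 0.126, H_out = 5.618 kJ/mol
Linear interpolation between T = 331.8 (H_out = 4.512) and T = 333.8 (H_out = 5.618) on hF = 4.842 gives T ≈ 332.4 K, at which ψ = 0.11.

T = 332.4 K, V/F = 0.11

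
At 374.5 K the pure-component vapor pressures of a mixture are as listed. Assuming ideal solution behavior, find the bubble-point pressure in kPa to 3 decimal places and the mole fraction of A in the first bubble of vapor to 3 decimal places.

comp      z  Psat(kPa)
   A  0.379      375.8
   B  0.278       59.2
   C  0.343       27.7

Pbub = 168.387 kPa, y_A = 0.846

At the bubble point ψ → 0, so ΣzᵢKᵢ = 1 with Kᵢ = Pᵢˢᵃᵗ/P ⇒ P = ΣzᵢPᵢˢᵃᵗ.
P = 0.379·375.8 + 0.278·59.2 + 0.343·27.7 = 168.387 kPa
yᵢ = zᵢPᵢˢᵃᵗ/P ⇒ y_A = 0.379·375.8/168.387 = 0.846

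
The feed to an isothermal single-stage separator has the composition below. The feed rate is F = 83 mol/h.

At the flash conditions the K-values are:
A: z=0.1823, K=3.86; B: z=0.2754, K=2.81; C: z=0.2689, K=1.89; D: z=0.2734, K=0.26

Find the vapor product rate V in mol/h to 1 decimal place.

Material balance + equilibrium reduce to Σ zᵢ(Kᵢ−1)/(1+V/F(Kᵢ−1)) = 0.
Feasibility: ΣzᵢKᵢ = 2.0569, Σzᵢ/Kᵢ = 1.3390 — both > 1, two phases present.
Newton iteration, V/F⁰ = 0.37:
  V/F = 0.3700: g = 0.45330, g' = -1.0801 → V/F = 0.7897
  V/F = 0.7897: g = 0.01896, g' = -1.2335 → V/F = 0.8051
  V/F = 0.8051: g = -0.00031, g' = -1.2746 → V/F = 0.8048
Converged at V/F = 0.8048.
Then V = V/F·F = 0.8048·83 = 66.8 mol/h and L = F − V = 16.2 mol/h.

V = 66.8 mol/h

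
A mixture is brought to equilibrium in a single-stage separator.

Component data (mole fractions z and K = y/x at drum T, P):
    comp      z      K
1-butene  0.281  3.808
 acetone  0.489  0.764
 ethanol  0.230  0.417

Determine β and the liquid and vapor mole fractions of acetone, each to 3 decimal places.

β = 0.514, x_acetone = 0.557, y_acetone = 0.425

Let β = V/F and solve Σ zᵢ(Kᵢ−1)/(1+β(Kᵢ−1)) = 0.
Feasibility: ΣzᵢKᵢ = 1.540, Σzᵢ/Kᵢ = 1.265 — both > 1, two phases present.
Newton iteration, β⁰ = 0.57:
  β = 0.570: g = -0.0308, g' = -0.539 → β = 0.513
  β = 0.513: g = 0.0007, g' = -0.566 → β = 0.514
Converged at β = 0.514.
Compositions from xᵢ = zᵢ/(1+β(Kᵢ−1)), yᵢ = Kᵢxᵢ:
  1-butene: x = 0.115, y = 0.438
  acetone: x = 0.557, y = 0.425
  ethanol: x = 0.328, y = 0.137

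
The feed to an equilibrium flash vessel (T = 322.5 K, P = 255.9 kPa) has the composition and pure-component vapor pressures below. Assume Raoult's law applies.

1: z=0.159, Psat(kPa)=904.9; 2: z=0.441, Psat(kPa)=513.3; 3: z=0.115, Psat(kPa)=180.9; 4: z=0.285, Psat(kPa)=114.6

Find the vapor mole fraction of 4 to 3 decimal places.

Raoult's law: Kᵢ = Pᵢˢᵃᵗ/P = Pᵢˢᵃᵗ/255.9.
  K_1 = 904.9/255.9 = 3.53615, K_2 = 513.3/255.9 = 2.00586, K_3 = 180.9/255.9 = 0.70692, K_4 = 114.6/255.9 = 0.44783
Material balance + equilibrium reduce to Σ zᵢ(Kᵢ−1)/(1+ψ(Kᵢ−1)) = 0.
Check two-phase: ΣzᵢKᵢ = 1.656 > 1 and Σzᵢ/Kᵢ = 1.064 > 1, so g(0) = 0.656 > 0 and g(1) = -0.064 < 0.
Iterate (Newton) starting at ψ = 0.5:
  ψ = 0.500: g = 0.2161, g' = -0.576 → ψ = 0.875
  ψ = 0.875: g = 0.0112, g' = -0.568 → ψ = 0.895
Converged at ψ = 0.895.
Compositions from xᵢ = zᵢ/(1+ψ(Kᵢ−1)), yᵢ = Kᵢxᵢ:
  1: x = 0.049, y = 0.172
  2: x = 0.232, y = 0.466
  3: x = 0.156, y = 0.110
  4: x = 0.563, y = 0.252

y_4 = 0.252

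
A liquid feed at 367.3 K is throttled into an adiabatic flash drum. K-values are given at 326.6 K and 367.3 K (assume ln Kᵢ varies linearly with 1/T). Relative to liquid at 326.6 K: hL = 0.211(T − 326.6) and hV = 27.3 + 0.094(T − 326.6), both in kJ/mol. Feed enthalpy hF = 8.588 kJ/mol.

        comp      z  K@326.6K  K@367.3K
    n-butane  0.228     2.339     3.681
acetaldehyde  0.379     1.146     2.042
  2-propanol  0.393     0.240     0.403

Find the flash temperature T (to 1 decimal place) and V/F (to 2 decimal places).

T = 334.4 K, V/F = 0.26

Adiabatic flash: solve Rachford–Rice at each trial T, then check hF = ψ·hV(T) + (1−ψ)·hL(T).
  T = 326.6 K: K = (2.339, 1.146, 0.240), RR gives ψ = 0.101, H_out = 2.755 kJ/mol
  T = 367.3 K: K = (3.681, 2.042, 0.403), RR gives ψ = 0.750, H_out = 25.487 kJ/mol
  T = 347.0 K: K = (2.975, 1.557, 0.316), RR gives ψ = 0.476, H_out = 16.175 kJ/mol
  T = 336.8 K: K = (2.648, 1.342, 0.277), RR gives ψ = 0.309, H_out = 10.218 kJ/mol
  T = 331.7 K: K = (2.491, 1.242, 0.258), RR gives ψ = 0.211, H_out = 6.707 kJ/mol
  T = 334.2 K: K = (2.567, 1.290, 0.267), RR gives ψ = 0.260, H_out = 8.479 kJ/mol
  T = 335.5 K: K = (2.607, 1.316, 0.272), RR gives ψ = 0.285, H_out = 9.361 kJ/mol
Linear interpolation between T = 334.2 (H_out = 8.479) and T = 335.5 (H_out = 9.361) on hF = 8.588 gives T ≈ 334.4 K, at which ψ = 0.26.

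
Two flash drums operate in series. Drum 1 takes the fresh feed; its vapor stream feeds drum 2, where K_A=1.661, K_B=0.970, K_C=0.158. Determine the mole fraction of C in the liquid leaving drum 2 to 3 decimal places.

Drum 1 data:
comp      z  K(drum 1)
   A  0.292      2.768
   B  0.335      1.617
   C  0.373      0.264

x_C (drum 2) = 0.247

Drum 1:
Let ψ₁ = V/F and solve Σ zᵢ(Kᵢ−1)/(1+ψ₁(Kᵢ−1)) = 0.
Feasibility: ΣzᵢKᵢ = 1.448, Σzᵢ/Kᵢ = 1.726 — both > 1, two phases present.
Newton–Raphson from ψ₁ = 0.63:
  ψ₁ = 0.630: g = -0.1188, g' = -0.973 → ψ₁ = 0.508
  ψ₁ = 0.508: g = -0.0090, g' = -0.843 → ψ₁ = 0.497
Converged at ψ₁ = 0.497.
Drum-1 compositions:
  A: x = 0.155, y = 0.430
  B: x = 0.256, y = 0.415
  C: x = 0.588, y = 0.155
Drum-2 feed = drum-1 vapor: z₂ = (0.4302, 0.4145, 0.1553).
Drum 2:
Let ψ₂ = V/F and solve Σ zᵢ(Kᵢ−1)/(1+ψ₂(Kᵢ−1)) = 0.
Check two-phase: ΣzᵢKᵢ = 1.141 > 1 and Σzᵢ/Kᵢ = 1.669 > 1, so g(0) = 0.141 > 0 and g(1) = -0.669 < 0.
Newton iteration, ψ₂⁰ = 0.47:
  ψ₂ = 0.470: g = -0.0121, g' = -0.411 → ψ₂ = 0.441
  ψ₂ = 0.441: g = -0.0003, g' = -0.391 → ψ₂ = 0.440
Converged at ψ₂ = 0.440.
  A: x = 0.333, y = 0.554
  B: x = 0.420, y = 0.407
  C: x = 0.247, y = 0.039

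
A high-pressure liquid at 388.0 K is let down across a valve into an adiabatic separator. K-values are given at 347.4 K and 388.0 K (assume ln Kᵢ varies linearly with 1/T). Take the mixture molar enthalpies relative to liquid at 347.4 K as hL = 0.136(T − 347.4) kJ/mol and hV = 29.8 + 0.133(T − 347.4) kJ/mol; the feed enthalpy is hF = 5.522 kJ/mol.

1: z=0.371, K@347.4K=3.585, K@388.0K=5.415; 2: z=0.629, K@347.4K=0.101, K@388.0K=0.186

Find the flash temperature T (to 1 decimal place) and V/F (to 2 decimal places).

T = 349.2 K, V/F = 0.18

Adiabatic flash: solve Rachford–Rice at each trial T, then check hF = ψ·hV(T) + (1−ψ)·hL(T).
  T = 347.4 K: K = (3.585, 0.101), RR gives ψ = 0.169, H_out = 5.047 kJ/mol
  T = 388.0 K: K = (5.415, 0.186), RR gives ψ = 0.313, H_out = 14.820 kJ/mol
  T = 367.7 K: K = (4.456, 0.139), RR gives ψ = 0.249, H_out = 10.169 kJ/mol
  T = 357.5 K: K = (4.007, 0.119), RR gives ψ = 0.212, H_out = 7.685 kJ/mol
  T = 352.4 K: K = (3.791, 0.110), RR gives ψ = 0.191, H_out = 6.380 kJ/mol
  T = 349.9 K: K = (3.687, 0.105), RR gives ψ = 0.181, H_out = 5.721 kJ/mol
  T = 348.6 K: K = (3.634, 0.103), RR gives ψ = 0.175, H_out = 5.372 kJ/mol
Linear interpolation between T = 348.6 (H_out = 5.372) and T = 349.9 (H_out = 5.721) on hF = 5.522 gives T ≈ 349.2 K, at which ψ = 0.18.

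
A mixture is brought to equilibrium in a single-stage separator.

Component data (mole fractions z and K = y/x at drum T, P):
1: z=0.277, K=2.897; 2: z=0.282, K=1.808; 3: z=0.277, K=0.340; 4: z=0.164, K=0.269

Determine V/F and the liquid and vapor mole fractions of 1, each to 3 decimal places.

Rachford–Rice: g(V/F) = Σ zᵢ(Kᵢ−1)/(1+V/F(Kᵢ−1)) = 0.
Feasibility: ΣzᵢKᵢ = 1.451, Σzᵢ/Kᵢ = 1.676 — both > 1, two phases present.
Newton–Raphson from V/F = 0.31:
  V/F = 0.310: g = 0.1282, g' = -0.850 → V/F = 0.461
  V/F = 0.461: g = 0.0029, g' = -0.830 → V/F = 0.464
Converged at V/F = 0.464.
Compositions from xᵢ = zᵢ/(1+V/F(Kᵢ−1)), yᵢ = Kᵢxᵢ:
  1: x = 0.147, y = 0.427
  2: x = 0.205, y = 0.371
  3: x = 0.399, y = 0.136
  4: x = 0.248, y = 0.067

V/F = 0.464, x_1 = 0.147, y_1 = 0.427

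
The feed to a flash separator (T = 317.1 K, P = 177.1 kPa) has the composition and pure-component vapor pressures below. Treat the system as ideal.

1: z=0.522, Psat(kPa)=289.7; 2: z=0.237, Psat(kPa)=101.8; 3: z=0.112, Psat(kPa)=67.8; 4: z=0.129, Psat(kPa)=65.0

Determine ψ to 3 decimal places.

ψ = 0.235

Raoult's law: Kᵢ = Pᵢˢᵃᵗ/P = Pᵢˢᵃᵗ/177.1.
  K_1 = 289.7/177.1 = 1.63580, K_2 = 101.8/177.1 = 0.57482, K_3 = 67.8/177.1 = 0.38283, K_4 = 65.0/177.1 = 0.36702
Let ψ = V/F and solve Σ zᵢ(Kᵢ−1)/(1+ψ(Kᵢ−1)) = 0.
g(0) = ΣzᵢKᵢ − 1 = 0.080 and g(1) = 1 − Σzᵢ/Kᵢ = -0.375, so a root lies in (0, 1).
Iterate (Newton) starting at ψ = 0.5:
  ψ = 0.500: g = -0.0956, g' = -0.390 → ψ = 0.255
  ψ = 0.255: g = -0.0069, g' = -0.344 → ψ = 0.235
Converged at ψ = 0.235.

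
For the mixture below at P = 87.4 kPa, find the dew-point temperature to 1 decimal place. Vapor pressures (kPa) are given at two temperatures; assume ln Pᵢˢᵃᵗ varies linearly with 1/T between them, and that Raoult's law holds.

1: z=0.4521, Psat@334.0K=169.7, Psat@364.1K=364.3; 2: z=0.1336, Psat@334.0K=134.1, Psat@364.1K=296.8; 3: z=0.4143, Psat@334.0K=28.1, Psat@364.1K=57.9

Dew-point temperature: Σzᵢ·P/Pᵢˢᵃᵗ(T) = 1. Interpolate ln Pᵢˢᵃᵗ = aᵢ + bᵢ/T.
  T = 334.0 K: ΣzᵢP/Pᵢˢᵃᵗ = 1.6085
  T = 364.1 K: ΣzᵢP/Pᵢˢᵃᵗ = 0.7732
  T = 349.1 K: ΣzᵢP/Pᵢˢᵃᵗ = 1.0963
  T = 356.6 K: ΣzᵢP/Pᵢˢᵃᵗ = 0.9173
  T = 352.9 K: ΣzᵢP/Pᵢˢᵃᵗ = 1.0007
  T = 354.8 K: ΣzᵢP/Pᵢˢᵃᵗ = 0.9568
Interpolating between 352.9 K and 354.8 K gives T ≈ 352.9 K.

T = 352.9 K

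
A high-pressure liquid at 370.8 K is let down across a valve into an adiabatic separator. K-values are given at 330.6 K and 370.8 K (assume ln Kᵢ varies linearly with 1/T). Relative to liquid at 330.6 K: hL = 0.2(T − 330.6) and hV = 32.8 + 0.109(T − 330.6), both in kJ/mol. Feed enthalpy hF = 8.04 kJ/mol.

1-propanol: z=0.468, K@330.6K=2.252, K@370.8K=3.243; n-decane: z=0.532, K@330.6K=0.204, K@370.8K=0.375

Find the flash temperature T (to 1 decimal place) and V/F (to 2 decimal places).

T = 335.9 K, V/F = 0.22

Adiabatic flash: solve Rachford–Rice at each trial T, then check hF = ψ·hV(T) + (1−ψ)·hL(T).
  T = 330.6 K: K = (2.252, 0.204), RR gives ψ = 0.163, H_out = 5.347 kJ/mol
  T = 370.8 K: K = (3.243, 0.375), RR gives ψ = 0.512, H_out = 22.949 kJ/mol
  T = 350.7 K: K = (2.731, 0.281), RR gives ψ = 0.344, H_out = 14.672 kJ/mol
  T = 340.6 K: K = (2.486, 0.241), RR gives ψ = 0.258, H_out = 10.233 kJ/mol
  T = 335.6 K: K = (2.368, 0.222), RR gives ψ = 0.212, H_out = 7.871 kJ/mol
  T = 338.1 K: K = (2.426, 0.231), RR gives ψ = 0.236, H_out = 9.070 kJ/mol
  T = 336.9 K: K = (2.398, 0.227), RR gives ψ = 0.225, H_out = 8.499 kJ/mol
Linear interpolation between T = 335.6 (H_out = 7.871) and T = 336.9 (H_out = 8.499) on hF = 8.04 gives T ≈ 335.9 K, at which ψ = 0.22.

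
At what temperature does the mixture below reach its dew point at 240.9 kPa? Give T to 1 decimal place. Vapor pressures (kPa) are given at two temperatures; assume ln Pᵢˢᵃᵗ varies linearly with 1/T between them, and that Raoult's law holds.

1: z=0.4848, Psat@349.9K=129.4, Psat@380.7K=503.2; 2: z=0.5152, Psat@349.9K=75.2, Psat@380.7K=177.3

T = 378.3 K

Dew-point temperature: Σzᵢ·P/Pᵢˢᵃᵗ(T) = 1. Interpolate ln Pᵢˢᵃᵗ = aᵢ + bᵢ/T.
  T = 349.9 K: ΣzᵢP/Pᵢˢᵃᵗ = 2.5530
  T = 380.7 K: ΣzᵢP/Pᵢˢᵃᵗ = 0.9321
  T = 365.3 K: ΣzᵢP/Pᵢˢᵃᵗ = 1.5004
  T = 373.0 K: ΣzᵢP/Pᵢˢᵃᵗ = 1.1751
  T = 376.9 K: ΣzᵢP/Pᵢˢᵃᵗ = 1.0434
  T = 378.8 K: ΣzᵢP/Pᵢˢᵃᵗ = 0.9858
Interpolating between 376.9 K and 378.8 K gives T ≈ 378.3 K.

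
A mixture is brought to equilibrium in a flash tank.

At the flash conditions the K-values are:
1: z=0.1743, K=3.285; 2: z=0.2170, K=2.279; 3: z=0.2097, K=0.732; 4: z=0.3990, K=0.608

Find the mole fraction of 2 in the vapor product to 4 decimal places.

Material balance + equilibrium reduce to Σ zᵢ(Kᵢ−1)/(1+V/F(Kᵢ−1)) = 0.
Feasibility: ΣzᵢKᵢ = 1.4632, Σzᵢ/Kᵢ = 1.0910 — both > 1, two phases present.
Newton–Raphson from V/F = 0.58:
  V/F = 0.5800: g = 0.06164, g' = -0.4091 → V/F = 0.7307
  V/F = 0.7307: g = 0.00359, g' = -0.3663 → V/F = 0.7405
Converged at V/F = 0.7405.
Compositions from xᵢ = zᵢ/(1+V/F(Kᵢ−1)), yᵢ = Kᵢxᵢ:
  1: x = 0.0647, y = 0.2127
  2: x = 0.1114, y = 0.2540
  3: x = 0.2616, y = 0.1915
  4: x = 0.5622, y = 0.3418

y_2 = 0.2540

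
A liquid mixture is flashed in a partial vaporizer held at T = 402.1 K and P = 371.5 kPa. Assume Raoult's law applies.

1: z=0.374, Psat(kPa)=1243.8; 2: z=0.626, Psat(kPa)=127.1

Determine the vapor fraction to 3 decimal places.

Raoult's law: Kᵢ = Pᵢˢᵃᵗ/P = Pᵢˢᵃᵗ/371.5.
  K_1 = 1243.8/371.5 = 3.34805, K_2 = 127.1/371.5 = 0.34213
Material balance + equilibrium reduce to Σ zᵢ(Kᵢ−1)/(1+ψ(Kᵢ−1)) = 0.
Check two-phase: ΣzᵢKᵢ = 1.466 > 1 and Σzᵢ/Kᵢ = 1.941 > 1, so g(0) = 0.466 > 0 and g(1) = -0.941 < 0.
Binary case is linear: z₁(K₁−1)(1+ψ(K₂−1)) + z₂(K₂−1)(1+ψ(K₁−1)) = 0
⇒ ψ = [z₁(K₁−1)+z₂(K₂−1)] / [−(K₁−1)(K₂−1)] = 0.4663/1.5447 = 0.302

ψ = 0.302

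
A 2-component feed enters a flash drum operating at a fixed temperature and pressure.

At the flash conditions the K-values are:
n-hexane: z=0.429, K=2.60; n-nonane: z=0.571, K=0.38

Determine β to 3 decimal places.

β = 0.335

Let β = V/F and solve Σ zᵢ(Kᵢ−1)/(1+β(Kᵢ−1)) = 0.
Check two-phase: ΣzᵢKᵢ = 1.332 > 1 and Σzᵢ/Kᵢ = 1.668 > 1, so g(0) = 0.332 > 0 and g(1) = -0.668 < 0.
Binary case is linear: z₁(K₁−1)(1+β(K₂−1)) + z₂(K₂−1)(1+β(K₁−1)) = 0
⇒ β = [z₁(K₁−1)+z₂(K₂−1)] / [−(K₁−1)(K₂−1)] = 0.3324/0.9920 = 0.335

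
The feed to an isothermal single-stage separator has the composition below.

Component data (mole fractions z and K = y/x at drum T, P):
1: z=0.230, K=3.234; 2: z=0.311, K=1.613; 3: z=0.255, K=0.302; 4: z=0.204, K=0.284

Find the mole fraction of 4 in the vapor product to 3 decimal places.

y_4 = 0.079

Let ψ = V/F and solve Σ zᵢ(Kᵢ−1)/(1+ψ(Kᵢ−1)) = 0.
Check two-phase: ΣzᵢKᵢ = 1.380 > 1 and Σzᵢ/Kᵢ = 1.827 > 1, so g(0) = 0.380 > 0 and g(1) = -0.827 < 0.
Iterate (Newton) starting at ψ = 0.33:
  ψ = 0.330: g = 0.0318, g' = -0.850 → ψ = 0.367
  ψ = 0.367: g = 0.0002, g' = -0.841 → ψ = 0.368
Converged at ψ = 0.368.
Compositions from xᵢ = zᵢ/(1+ψ(Kᵢ−1)), yᵢ = Kᵢxᵢ:
  1: x = 0.126, y = 0.408
  2: x = 0.254, y = 0.409
  3: x = 0.343, y = 0.104
  4: x = 0.277, y = 0.079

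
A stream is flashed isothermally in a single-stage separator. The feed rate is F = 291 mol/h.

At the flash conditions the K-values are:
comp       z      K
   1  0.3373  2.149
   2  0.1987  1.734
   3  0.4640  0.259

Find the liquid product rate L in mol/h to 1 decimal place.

Material balance + equilibrium reduce to Σ zᵢ(Kᵢ−1)/(1+ψ(Kᵢ−1)) = 0.
Feasibility: ΣzᵢKᵢ = 1.1896, Σzᵢ/Kᵢ = 2.0631 — both > 1, two phases present.
Newton–Raphson from ψ = 0.5:
  ψ = 0.5000: g = -0.19335, g' = -0.8798 → ψ = 0.2802
  ψ = 0.2802: g = -0.01981, g' = -0.7343 → ψ = 0.2533
  ψ = 0.2533: g = -0.00007, g' = -0.7294 → ψ = 0.2532
Converged at ψ = 0.2532.
Then V = ψ·F = 0.2532·291 = 73.7 mol/h and L = F − V = 217.3 mol/h.

L = 217.3 mol/h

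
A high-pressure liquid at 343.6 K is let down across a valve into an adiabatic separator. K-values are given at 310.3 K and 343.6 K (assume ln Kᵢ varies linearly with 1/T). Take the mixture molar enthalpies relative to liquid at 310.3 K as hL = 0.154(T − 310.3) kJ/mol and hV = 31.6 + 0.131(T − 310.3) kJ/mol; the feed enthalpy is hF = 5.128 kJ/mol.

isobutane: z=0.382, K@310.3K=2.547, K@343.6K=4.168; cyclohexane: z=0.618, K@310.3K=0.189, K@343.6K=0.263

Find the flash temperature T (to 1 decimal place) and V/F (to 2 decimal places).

Adiabatic flash: solve Rachford–Rice at each trial T, then check hF = ψ·hV(T) + (1−ψ)·hL(T).
  T = 310.3 K: K = (2.547, 0.189), RR gives ψ = 0.072, H_out = 2.261 kJ/mol
  T = 343.6 K: K = (4.168, 0.263), RR gives ψ = 0.323, H_out = 15.095 kJ/mol
  T = 327.0 K: K = (3.302, 0.225), RR gives ψ = 0.224, H_out = 9.576 kJ/mol
  T = 318.6 K: K = (2.908, 0.207), RR gives ψ = 0.157, H_out = 6.224 kJ/mol
  T = 314.5 K: K = (2.726, 0.198), RR gives ψ = 0.118, H_out = 4.368 kJ/mol
  T = 316.6 K: K = (2.818, 0.202), RR gives ψ = 0.139, H_out = 5.340 kJ/mol
Linear interpolation between T = 314.5 (H_out = 4.368) and T = 316.6 (H_out = 5.340) on hF = 5.128 gives T ≈ 316.1 K, at which ψ = 0.13.

T = 316.1 K, V/F = 0.13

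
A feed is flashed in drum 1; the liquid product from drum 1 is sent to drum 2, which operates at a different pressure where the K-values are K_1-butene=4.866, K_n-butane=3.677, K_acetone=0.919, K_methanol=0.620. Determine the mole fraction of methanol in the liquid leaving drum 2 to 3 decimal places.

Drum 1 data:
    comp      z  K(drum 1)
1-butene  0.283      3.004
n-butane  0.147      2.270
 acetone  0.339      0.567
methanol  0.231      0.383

x_methanol (drum 2) = 0.472

Drum 1:
Rachford–Rice: g(ψ₁) = Σ zᵢ(Kᵢ−1)/(1+ψ₁(Kᵢ−1)) = 0.
Feasibility: ΣzᵢKᵢ = 1.465, Σzᵢ/Kᵢ = 1.360 — both > 1, two phases present.
Newton–Raphson from ψ₁ = 0.56:
  ψ₁ = 0.560: g = -0.0352, g' = -0.649 → ψ₁ = 0.506
Converged at ψ₁ = 0.506.
Drum-1 compositions:
  1-butene: x = 0.141, y = 0.422
  n-butane: x = 0.089, y = 0.203
  acetone: x = 0.434, y = 0.246
  methanol: x = 0.336, y = 0.129
Drum-2 feed = drum-1 liquid: z₂ = (0.1405, 0.0895, 0.4341, 0.3359).
Drum 2:
Iterate (Newton) starting at ψ₂ = 0.48:
  ψ₂ = 0.480: g = 0.1024, g' = -0.456 → ψ₂ = 0.704
  ψ₂ = 0.704: g = 0.0173, g' = -0.322 → ψ₂ = 0.758
  ψ₂ = 0.758: g = 0.0005, g' = -0.305 → ψ₂ = 0.760
Converged at ψ₂ = 0.760.
  1-butene: x = 0.036, y = 0.174
  n-butane: x = 0.029, y = 0.108
  acetone: x = 0.463, y = 0.425
  methanol: x = 0.472, y = 0.293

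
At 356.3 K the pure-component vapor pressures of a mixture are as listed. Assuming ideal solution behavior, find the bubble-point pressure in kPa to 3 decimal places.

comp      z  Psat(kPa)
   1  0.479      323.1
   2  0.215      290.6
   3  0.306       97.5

Pbub = 247.079 kPa

At the bubble point ψ → 0, so ΣzᵢKᵢ = 1 with Kᵢ = Pᵢˢᵃᵗ/P ⇒ P = ΣzᵢPᵢˢᵃᵗ.
P = 0.479·323.1 + 0.215·290.6 + 0.306·97.5 = 247.079 kPa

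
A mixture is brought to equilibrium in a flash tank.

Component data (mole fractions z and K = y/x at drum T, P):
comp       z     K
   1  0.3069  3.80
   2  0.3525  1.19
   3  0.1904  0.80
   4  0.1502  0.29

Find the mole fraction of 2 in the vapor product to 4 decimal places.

Let ψ = V/F and solve Σ zᵢ(Kᵢ−1)/(1+ψ(Kᵢ−1)) = 0.
Check two-phase: ΣzᵢKᵢ = 1.7816 > 1 and Σzᵢ/Kᵢ = 1.1329 > 1, so g(0) = 0.7816 > 0 and g(1) = -0.1329 < 0.
Newton iteration, ψ⁰ = 0.58:
  ψ = 0.5800: g = 0.16343, g' = -0.5884 → ψ = 0.8578
  ψ = 0.8578: g = -0.00852, g' = -0.7237 → ψ = 0.8460
  ψ = 0.8460: g = -0.00010, g' = -0.7073 → ψ = 0.8459
Converged at ψ = 0.8459.
Compositions from xᵢ = zᵢ/(1+ψ(Kᵢ−1)), yᵢ = Kᵢxᵢ:
  1: x = 0.0911, y = 0.3462
  2: x = 0.3037, y = 0.3614
  3: x = 0.2292, y = 0.1833
  4: x = 0.3760, y = 0.1090

y_2 = 0.3614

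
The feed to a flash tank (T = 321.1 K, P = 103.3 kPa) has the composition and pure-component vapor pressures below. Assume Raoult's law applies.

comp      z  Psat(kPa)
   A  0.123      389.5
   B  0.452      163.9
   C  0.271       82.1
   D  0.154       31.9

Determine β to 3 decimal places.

Raoult's law: Kᵢ = Pᵢˢᵃᵗ/P = Pᵢˢᵃᵗ/103.3.
  K_A = 389.5/103.3 = 3.77057, K_B = 163.9/103.3 = 1.58664, K_C = 82.1/103.3 = 0.79477, K_D = 31.9/103.3 = 0.30881
Material balance + equilibrium reduce to Σ zᵢ(Kᵢ−1)/(1+β(Kᵢ−1)) = 0.
g(0) = ΣzᵢKᵢ − 1 = 0.444 and g(1) = 1 − Σzᵢ/Kᵢ = -0.157, so a root lies in (0, 1).
Iterate (Newton) starting at β = 0.5:
  β = 0.500: g = 0.1233, g' = -0.445 → β = 0.777
  β = 0.777: g = -0.0059, g' = -0.528 → β = 0.766
Converged at β = 0.766.

β = 0.766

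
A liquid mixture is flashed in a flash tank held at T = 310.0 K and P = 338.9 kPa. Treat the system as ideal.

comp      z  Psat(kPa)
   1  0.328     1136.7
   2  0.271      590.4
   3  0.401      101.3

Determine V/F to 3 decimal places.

Raoult's law: Kᵢ = Pᵢˢᵃᵗ/P = Pᵢˢᵃᵗ/338.9.
  K_1 = 1136.7/338.9 = 3.35409, K_2 = 590.4/338.9 = 1.74211, K_3 = 101.3/338.9 = 0.29891
Newton iteration, V/F⁰ = 0.5:
  V/F = 0.500: g = 0.0685, g' = -0.930 → V/F = 0.574
  V/F = 0.574: g = -0.0007, g' = -0.954 → V/F = 0.573
Converged at V/F = 0.573.

V/F = 0.573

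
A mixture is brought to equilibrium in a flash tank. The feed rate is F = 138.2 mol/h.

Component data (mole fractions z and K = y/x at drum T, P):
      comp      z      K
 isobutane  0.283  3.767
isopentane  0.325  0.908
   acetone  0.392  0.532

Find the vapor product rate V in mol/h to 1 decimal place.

V = 85.2 mol/h

Let ψ = V/F and solve Σ zᵢ(Kᵢ−1)/(1+ψ(Kᵢ−1)) = 0.
Feasibility: ΣzᵢKᵢ = 1.570, Σzᵢ/Kᵢ = 1.170 — both > 1, two phases present.
Iterate (Newton) starting at ψ = 0.5:
  ψ = 0.500: g = 0.0577, g' = -0.531 → ψ = 0.609
  ψ = 0.609: g = 0.0035, g' = -0.472 → ψ = 0.616
Converged at ψ = 0.616.
Then V = ψ·F = 0.6162·138.2 = 85.2 mol/h and L = F − V = 53.0 mol/h.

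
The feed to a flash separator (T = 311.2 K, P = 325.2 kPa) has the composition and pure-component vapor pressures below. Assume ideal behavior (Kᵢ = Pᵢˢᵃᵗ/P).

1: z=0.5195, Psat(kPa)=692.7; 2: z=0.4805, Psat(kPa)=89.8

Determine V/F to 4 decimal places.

Raoult's law: Kᵢ = Pᵢˢᵃᵗ/P = Pᵢˢᵃᵗ/325.2.
  K_1 = 692.7/325.2 = 2.130074, K_2 = 89.8/325.2 = 0.276138
Rachford–Rice: g(V/F) = Σ zᵢ(Kᵢ−1)/(1+V/F(Kᵢ−1)) = 0.
Check two-phase: ΣzᵢKᵢ = 1.2393 > 1 and Σzᵢ/Kᵢ = 1.9840 > 1, so g(0) = 0.2393 > 0 and g(1) = -0.9840 < 0.
Binary case is linear: z₁(K₁−1)(1+V/F(K₂−1)) + z₂(K₂−1)(1+V/F(K₁−1)) = 0
⇒ V/F = [z₁(K₁−1)+z₂(K₂−1)] / [−(K₁−1)(K₂−1)] = 0.23926/0.81802 = 0.2925

V/F = 0.2925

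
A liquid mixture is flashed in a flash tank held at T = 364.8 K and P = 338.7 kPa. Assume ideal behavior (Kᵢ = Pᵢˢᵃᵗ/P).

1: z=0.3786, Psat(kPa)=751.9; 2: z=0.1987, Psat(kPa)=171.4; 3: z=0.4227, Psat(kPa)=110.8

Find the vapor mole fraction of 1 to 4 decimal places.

y_1 = 0.7452

Raoult's law: Kᵢ = Pᵢˢᵃᵗ/P = Pᵢˢᵃᵗ/338.7.
  K_1 = 751.9/338.7 = 2.219959, K_2 = 171.4/338.7 = 0.506053, K_3 = 110.8/338.7 = 0.327133
Rachford–Rice: g(ψ) = Σ zᵢ(Kᵢ−1)/(1+ψ(Kᵢ−1)) = 0.
g(0) = ΣzᵢKᵢ − 1 = 0.0793 and g(1) = 1 − Σzᵢ/Kᵢ = -0.8553, so a root lies in (0, 1).
Iterate (Newton) starting at ψ = 0.61:
  ψ = 0.6100: g = -0.35810, g' = -0.8351 → ψ = 0.1812
  ψ = 0.1812: g = -0.05346, g' = -0.6846 → ψ = 0.1031
  ψ = 0.1031: g = 0.00122, g' = -0.7194 → ψ = 0.1048
Converged at ψ = 0.1048.
Compositions from xᵢ = zᵢ/(1+ψ(Kᵢ−1)), yᵢ = Kᵢxᵢ:
  1: x = 0.3357, y = 0.7452
  2: x = 0.2095, y = 0.1060
  3: x = 0.4548, y = 0.1488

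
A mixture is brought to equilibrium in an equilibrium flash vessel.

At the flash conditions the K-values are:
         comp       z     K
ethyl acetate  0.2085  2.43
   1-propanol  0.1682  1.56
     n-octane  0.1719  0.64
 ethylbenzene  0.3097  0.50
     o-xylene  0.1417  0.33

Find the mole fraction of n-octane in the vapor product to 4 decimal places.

Newton–Raphson from ψ = 0.5:
  ψ = 0.5000: g = -0.17726, g' = -0.4918 → ψ = 0.1395
  ψ = 0.1395: g = -0.00043, g' = -0.5333 → ψ = 0.1387
Converged at ψ = 0.1387.
Compositions from xᵢ = zᵢ/(1+ψ(Kᵢ−1)), yᵢ = Kᵢxᵢ:
  ethyl acetate: x = 0.1740, y = 0.4228
  1-propanol: x = 0.1561, y = 0.2435
  n-octane: x = 0.1809, y = 0.1158
  ethylbenzene: x = 0.3328, y = 0.1664
  o-xylene: x = 0.1562, y = 0.0516

y_n-octane = 0.1158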